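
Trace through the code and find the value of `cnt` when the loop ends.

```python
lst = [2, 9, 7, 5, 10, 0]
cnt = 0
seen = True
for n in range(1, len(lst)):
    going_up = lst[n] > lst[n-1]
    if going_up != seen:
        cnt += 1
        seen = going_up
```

Let's trace through this code step by step.

Initialize: lst = [2, 9, 7, 5, 10, 0]
Initialize: cnt = 0
Initialize: seen = True
Entering loop: for n in range(1, len(lst)):
After iteration 1: n = 1, cnt = 0, seen = True, going_up = True
After iteration 2: n = 2, cnt = 1, seen = False, going_up = False
After iteration 3: n = 3, cnt = 1, seen = False, going_up = False
After iteration 4: n = 4, cnt = 2, seen = True, going_up = True
After iteration 5: n = 5, cnt = 3, seen = False, going_up = False
Loop ends.

Final answer: 3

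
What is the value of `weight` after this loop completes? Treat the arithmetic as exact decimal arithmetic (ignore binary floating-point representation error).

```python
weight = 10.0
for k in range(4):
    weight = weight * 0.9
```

Let's trace through this code step by step.

Initialize: weight = 10.0
Entering loop: for k in range(4):
After iteration 1: k = 0, weight = 9.0
After iteration 2: k = 1, weight = 8.1
After iteration 3: k = 2, weight = 7.29
After iteration 4: k = 3, weight = 6.561
Loop ends.

Final answer: 6.561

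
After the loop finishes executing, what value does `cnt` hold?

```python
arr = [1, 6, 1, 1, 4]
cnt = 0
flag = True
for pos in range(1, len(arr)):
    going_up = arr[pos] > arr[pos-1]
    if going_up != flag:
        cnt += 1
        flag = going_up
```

Let's trace through this code step by step.

Initialize: arr = [1, 6, 1, 1, 4]
Initialize: cnt = 0
Initialize: flag = True
Entering loop: for pos in range(1, len(arr)):
After iteration 1: pos = 1, cnt = 0, flag = True, going_up = True
After iteration 2: pos = 2, cnt = 1, flag = False, going_up = False
After iteration 3: pos = 3, cnt = 1, flag = False, going_up = False
After iteration 4: pos = 4, cnt = 2, flag = True, going_up = True
Loop ends.

Final answer: 2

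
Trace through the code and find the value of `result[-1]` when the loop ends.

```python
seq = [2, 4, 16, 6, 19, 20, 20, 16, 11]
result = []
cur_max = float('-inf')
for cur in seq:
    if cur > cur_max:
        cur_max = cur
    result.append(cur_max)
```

Let's trace through this code step by step.

Initialize: seq = [2, 4, 16, 6, 19, 20, 20, 16, 11]
Initialize: result = []
Initialize: cur_max = -inf
Entering loop: for cur in seq:
After iteration 1: cur = 2, result = [2], cur_max = 2
After iteration 2: cur = 4, result = [2, 4], cur_max = 4
After iteration 3: cur = 16, result = [2, 4, 16], cur_max = 16
After iteration 4: cur = 6, result = [2, 4, 16, 16], cur_max = 16
After iteration 5: cur = 19, result = [2, 4, 16, 16, 19], cur_max = 19
After iteration 6: cur = 20, result = [2, 4, 16, 16, 19, 20], cur_max = 20
After iteration 7: cur = 20, result = [2, 4, 16, 16, 19, 20, 20], cur_max = 20
After iteration 8: cur = 16, result = [2, 4, 16, 16, 19, 20, 20, 20], cur_max = 20
After iteration 9: cur = 11, result = [2, 4, 16, 16, 19, 20, 20, 20, 20], cur_max = 20
Loop ends.
result[-1] = 20

Final answer: 20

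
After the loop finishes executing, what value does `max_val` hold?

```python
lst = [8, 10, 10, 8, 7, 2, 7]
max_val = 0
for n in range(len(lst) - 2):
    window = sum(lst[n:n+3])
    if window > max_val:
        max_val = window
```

Let's trace through this code step by step.

Initialize: lst = [8, 10, 10, 8, 7, 2, 7]
Initialize: max_val = 0
Entering loop: for n in range(len(lst) - 2):
After iteration 1: n = 0, max_val = 28, window = 28
After iteration 2: n = 1, max_val = 28, window = 28
After iteration 3: n = 2, max_val = 28, window = 25
After iteration 4: n = 3, max_val = 28, window = 17
After iteration 5: n = 4, max_val = 28, window = 16
Loop ends.

Final answer: 28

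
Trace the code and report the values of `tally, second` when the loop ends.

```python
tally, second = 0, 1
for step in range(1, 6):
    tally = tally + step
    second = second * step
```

Let's trace through this code step by step.

Initialize: tally = 0
Initialize: second = 1
Entering loop: for step in range(1, 6):
After iteration 1: step = 1, tally = 1, second = 1
After iteration 2: step = 2, tally = 3, second = 2
After iteration 3: step = 3, tally = 6, second = 6
After iteration 4: step = 4, tally = 10, second = 24
After iteration 5: step = 5, tally = 15, second = 120
Loop ends.

Final answer: 15, 120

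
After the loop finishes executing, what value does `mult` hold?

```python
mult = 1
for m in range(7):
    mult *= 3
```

Let's trace through this code step by step.

Initialize: mult = 1
Entering loop: for m in range(7):
After iteration 1: m = 0, mult = 3
After iteration 2: m = 1, mult = 9
After iteration 3: m = 2, mult = 27
After iteration 4: m = 3, mult = 81
After iteration 5: m = 4, mult = 243
After iteration 6: m = 5, mult = 729
After iteration 7: m = 6, mult = 2187
Loop ends.

Final answer: 2187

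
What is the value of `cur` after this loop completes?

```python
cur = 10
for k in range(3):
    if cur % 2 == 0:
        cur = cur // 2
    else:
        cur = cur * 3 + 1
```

Let's trace through this code step by step.

Initialize: cur = 10
Entering loop: for k in range(3):
After iteration 1: k = 0, cur = 5
After iteration 2: k = 1, cur = 16
After iteration 3: k = 2, cur = 8
Loop ends.

Final answer: 8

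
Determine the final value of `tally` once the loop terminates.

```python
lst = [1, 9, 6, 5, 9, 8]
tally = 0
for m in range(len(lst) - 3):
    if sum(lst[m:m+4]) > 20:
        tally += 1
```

Let's trace through this code step by step.

Initialize: lst = [1, 9, 6, 5, 9, 8]
Initialize: tally = 0
Entering loop: for m in range(len(lst) - 3):
After iteration 1: m = 0, tally = 1
After iteration 2: m = 1, tally = 2
After iteration 3: m = 2, tally = 3
Loop ends.

Final answer: 3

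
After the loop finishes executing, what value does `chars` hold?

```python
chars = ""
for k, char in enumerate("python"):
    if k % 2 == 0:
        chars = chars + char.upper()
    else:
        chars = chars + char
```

Let's trace through this code step by step.

Initialize: chars = ''
Entering loop: for k, char in enumerate("python"):
After iteration 1: k = 0, char = 'p', chars = 'P'
After iteration 2: k = 1, char = 'y', chars = 'Py'
After iteration 3: k = 2, char = 't', chars = 'PyT'
After iteration 4: k = 3, char = 'h', chars = 'PyTh'
After iteration 5: k = 4, char = 'o', chars = 'PyThO'
After iteration 6: k = 5, char = 'n', chars = 'PyThOn'
Loop ends.

Final answer: 'PyThOn'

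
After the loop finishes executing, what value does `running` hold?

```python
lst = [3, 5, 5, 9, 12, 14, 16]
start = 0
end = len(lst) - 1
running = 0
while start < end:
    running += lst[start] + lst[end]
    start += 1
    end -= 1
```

Let's trace through this code step by step.

Initialize: lst = [3, 5, 5, 9, 12, 14, 16]
Initialize: start = 0
Initialize: end = 6
Initialize: running = 0
Entering loop: while start < end:
After iteration 1: start = 1, end = 5, running = 19
After iteration 2: start = 2, end = 4, running = 38
After iteration 3: start = 3, end = 3, running = 55
Loop ends.

Final answer: 55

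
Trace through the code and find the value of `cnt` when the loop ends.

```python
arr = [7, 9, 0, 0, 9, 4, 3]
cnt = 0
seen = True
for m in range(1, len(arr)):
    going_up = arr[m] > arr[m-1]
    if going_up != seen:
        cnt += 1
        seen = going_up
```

Let's trace through this code step by step.

Initialize: arr = [7, 9, 0, 0, 9, 4, 3]
Initialize: cnt = 0
Initialize: seen = True
Entering loop: for m in range(1, len(arr)):
After iteration 1: m = 1, cnt = 0, seen = True, going_up = True
After iteration 2: m = 2, cnt = 1, seen = False, going_up = False
After iteration 3: m = 3, cnt = 1, seen = False, going_up = False
After iteration 4: m = 4, cnt = 2, seen = True, going_up = True
After iteration 5: m = 5, cnt = 3, seen = False, going_up = False
After iteration 6: m = 6, cnt = 3, seen = False, going_up = False
Loop ends.

Final answer: 3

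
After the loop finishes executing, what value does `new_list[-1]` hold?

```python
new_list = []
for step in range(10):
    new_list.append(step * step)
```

Let's trace through this code step by step.

Initialize: new_list = []
Entering loop: for step in range(10):
After iteration 1: step = 0, new_list = [0]
After iteration 2: step = 1, new_list = [0, 1]
After iteration 3: step = 2, new_list = [0, 1, 4]
After iteration 4: step = 3, new_list = [0, 1, 4, 9]
After iteration 5: step = 4, new_list = [0, 1, 4, 9, 16]
After iteration 6: step = 5, new_list = [0, 1, 4, 9, 16, 25]
After iteration 7: step = 6, new_list = [0, 1, 4, 9, 16, 25, 36]
After iteration 8: step = 7, new_list = [0, 1, 4, 9, 16, 25, 36, 49]
After iteration 9: step = 8, new_list = [0, 1, 4, 9, 16, 25, 36, 49, 64]
After iteration 10: step = 9, new_list = [0, 1, 4, 9, 16, 25, 36, 49, 64, 81]
Loop ends.
new_list[-1] = 81

Final answer: 81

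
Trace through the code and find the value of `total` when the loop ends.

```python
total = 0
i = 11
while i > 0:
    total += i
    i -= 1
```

Let's trace through this code step by step.

Initialize: total = 0
Initialize: i = 11
Entering loop: while i > 0:
After iteration 1: total = 11, i = 10
After iteration 2: total = 21, i = 9
After iteration 3: total = 30, i = 8
After iteration 4: total = 38, i = 7
After iteration 5: total = 45, i = 6
After iteration 6: total = 51, i = 5
After iteration 7: total = 56, i = 4
After iteration 8: total = 60, i = 3
After iteration 9: total = 63, i = 2
After iteration 10: total = 65, i = 1
After iteration 11: total = 66, i = 0
Loop ends.

Final answer: 66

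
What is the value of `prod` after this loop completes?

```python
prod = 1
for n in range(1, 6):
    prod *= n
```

Let's trace through this code step by step.

Initialize: prod = 1
Entering loop: for n in range(1, 6):
After iteration 1: n = 1, prod = 1
After iteration 2: n = 2, prod = 2
After iteration 3: n = 3, prod = 6
After iteration 4: n = 4, prod = 24
After iteration 5: n = 5, prod = 120
Loop ends.

Final answer: 120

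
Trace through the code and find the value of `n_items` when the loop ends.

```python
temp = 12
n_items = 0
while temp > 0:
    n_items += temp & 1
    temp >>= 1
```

Let's trace through this code step by step.

Initialize: temp = 12
Initialize: n_items = 0
Entering loop: while temp > 0:
After iteration 1: temp = 6, n_items = 0
After iteration 2: temp = 3, n_items = 0
After iteration 3: temp = 1, n_items = 1
After iteration 4: temp = 0, n_items = 2
Loop ends.

Final answer: 2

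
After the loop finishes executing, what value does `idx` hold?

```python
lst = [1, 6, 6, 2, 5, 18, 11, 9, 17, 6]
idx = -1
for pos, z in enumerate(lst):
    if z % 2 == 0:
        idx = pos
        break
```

Let's trace through this code step by step.

Initialize: lst = [1, 6, 6, 2, 5, 18, 11, 9, 17, 6]
Initialize: idx = -1
Entering loop: for pos, z in enumerate(lst):
After iteration 1: pos = 0, z = 1, idx = -1
After iteration 2: pos = 1, z = 6, idx = 1
Loop ends.

Final answer: 1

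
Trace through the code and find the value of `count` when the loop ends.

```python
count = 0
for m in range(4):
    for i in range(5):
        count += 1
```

Let's trace through this code step by step.

Initialize: count = 0
Entering loop: for m in range(4):
After iteration 1: m = 0, count = 5
After iteration 2: m = 1, count = 10
After iteration 3: m = 2, count = 15
After iteration 4: m = 3, count = 20
Loop ends.

Final answer: 20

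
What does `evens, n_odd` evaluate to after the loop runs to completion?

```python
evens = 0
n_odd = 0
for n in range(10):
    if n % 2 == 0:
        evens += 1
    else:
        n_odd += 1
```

Let's trace through this code step by step.

Initialize: evens = 0
Initialize: n_odd = 0
Entering loop: for n in range(10):
After iteration 1: n = 0, evens = 1, n_odd = 0
After iteration 2: n = 1, evens = 1, n_odd = 1
After iteration 3: n = 2, evens = 2, n_odd = 1
After iteration 4: n = 3, evens = 2, n_odd = 2
After iteration 5: n = 4, evens = 3, n_odd = 2
After iteration 6: n = 5, evens = 3, n_odd = 3
After iteration 7: n = 6, evens = 4, n_odd = 3
After iteration 8: n = 7, evens = 4, n_odd = 4
After iteration 9: n = 8, evens = 5, n_odd = 4
After iteration 10: n = 9, evens = 5, n_odd = 5
Loop ends.

Final answer: 5, 5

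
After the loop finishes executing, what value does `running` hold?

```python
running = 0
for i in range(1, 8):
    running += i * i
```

Let's trace through this code step by step.

Initialize: running = 0
Entering loop: for i in range(1, 8):
After iteration 1: i = 1, running = 1
After iteration 2: i = 2, running = 5
After iteration 3: i = 3, running = 14
After iteration 4: i = 4, running = 30
After iteration 5: i = 5, running = 55
After iteration 6: i = 6, running = 91
After iteration 7: i = 7, running = 140
Loop ends.

Final answer: 140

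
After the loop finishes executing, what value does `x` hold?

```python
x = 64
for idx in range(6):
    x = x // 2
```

Let's trace through this code step by step.

Initialize: x = 64
Entering loop: for idx in range(6):
After iteration 1: idx = 0, x = 32
After iteration 2: idx = 1, x = 16
After iteration 3: idx = 2, x = 8
After iteration 4: idx = 3, x = 4
After iteration 5: idx = 4, x = 2
After iteration 6: idx = 5, x = 1
Loop ends.

Final answer: 1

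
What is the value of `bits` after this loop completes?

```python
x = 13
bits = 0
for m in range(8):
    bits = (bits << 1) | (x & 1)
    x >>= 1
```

Let's trace through this code step by step.

Initialize: x = 13
Initialize: bits = 0
Entering loop: for m in range(8):
After iteration 1: m = 0, x = 6, bits = 1
After iteration 2: m = 1, x = 3, bits = 2
After iteration 3: m = 2, x = 1, bits = 5
After iteration 4: m = 3, x = 0, bits = 11
After iteration 5: m = 4, x = 0, bits = 22
After iteration 6: m = 5, x = 0, bits = 44
After iteration 7: m = 6, x = 0, bits = 88
After iteration 8: m = 7, x = 0, bits = 176
Loop ends.

Final answer: 176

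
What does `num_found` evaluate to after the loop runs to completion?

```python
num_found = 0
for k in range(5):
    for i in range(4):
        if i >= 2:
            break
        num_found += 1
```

Let's trace through this code step by step.

Initialize: num_found = 0
Entering loop: for k in range(5):
After iteration 1: k = 0, num_found = 2
After iteration 2: k = 1, num_found = 4
After iteration 3: k = 2, num_found = 6
After iteration 4: k = 3, num_found = 8
After iteration 5: k = 4, num_found = 10
Loop ends.

Final answer: 10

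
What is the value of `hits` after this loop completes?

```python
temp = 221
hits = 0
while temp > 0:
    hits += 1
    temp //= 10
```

Let's trace through this code step by step.

Initialize: temp = 221
Initialize: hits = 0
Entering loop: while temp > 0:
After iteration 1: temp = 22, hits = 1
After iteration 2: temp = 2, hits = 2
After iteration 3: temp = 0, hits = 3
Loop ends.

Final answer: 3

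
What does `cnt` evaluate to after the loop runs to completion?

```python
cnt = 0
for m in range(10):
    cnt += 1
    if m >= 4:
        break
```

Let's trace through this code step by step.

Initialize: cnt = 0
Entering loop: for m in range(10):
After iteration 1: m = 0, cnt = 1
After iteration 2: m = 1, cnt = 2
After iteration 3: m = 2, cnt = 3
After iteration 4: m = 3, cnt = 4
After iteration 5: m = 4, cnt = 5
Loop ends.

Final answer: 5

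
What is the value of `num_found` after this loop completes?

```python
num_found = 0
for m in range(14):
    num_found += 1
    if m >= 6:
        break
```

Let's trace through this code step by step.

Initialize: num_found = 0
Entering loop: for m in range(14):
After iteration 1: m = 0, num_found = 1
After iteration 2: m = 1, num_found = 2
After iteration 3: m = 2, num_found = 3
After iteration 4: m = 3, num_found = 4
After iteration 5: m = 4, num_found = 5
After iteration 6: m = 5, num_found = 6
After iteration 7: m = 6, num_found = 7
Loop ends.

Final answer: 7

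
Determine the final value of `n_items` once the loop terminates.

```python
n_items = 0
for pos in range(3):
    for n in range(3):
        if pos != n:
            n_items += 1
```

Let's trace through this code step by step.

Initialize: n_items = 0
Entering loop: for pos in range(3):
After iteration 1: pos = 0, n_items = 2
After iteration 2: pos = 1, n_items = 4
After iteration 3: pos = 2, n_items = 6
Loop ends.

Final answer: 6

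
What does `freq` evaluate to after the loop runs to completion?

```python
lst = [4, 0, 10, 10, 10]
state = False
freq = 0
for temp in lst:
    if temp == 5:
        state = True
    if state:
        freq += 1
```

Let's trace through this code step by step.

Initialize: lst = [4, 0, 10, 10, 10]
Initialize: state = False
Initialize: freq = 0
Entering loop: for temp in lst:
After iteration 1: temp = 4, freq = 0
After iteration 2: temp = 0, freq = 0
After iteration 3: temp = 10, freq = 0
After iteration 4: temp = 10, freq = 0
After iteration 5: temp = 10, freq = 0
Loop ends.

Final answer: 0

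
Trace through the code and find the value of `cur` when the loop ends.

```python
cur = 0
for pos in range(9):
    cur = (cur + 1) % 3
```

Let's trace through this code step by step.

Initialize: cur = 0
Entering loop: for pos in range(9):
After iteration 1: pos = 0, cur = 1
After iteration 2: pos = 1, cur = 2
After iteration 3: pos = 2, cur = 0
After iteration 4: pos = 3, cur = 1
After iteration 5: pos = 4, cur = 2
After iteration 6: pos = 5, cur = 0
After iteration 7: pos = 6, cur = 1
After iteration 8: pos = 7, cur = 2
After iteration 9: pos = 8, cur = 0
Loop ends.

Final answer: 0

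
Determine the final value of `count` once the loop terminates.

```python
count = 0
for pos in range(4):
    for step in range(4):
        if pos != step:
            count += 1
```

Let's trace through this code step by step.

Initialize: count = 0
Entering loop: for pos in range(4):
After iteration 1: pos = 0, count = 3
After iteration 2: pos = 1, count = 6
After iteration 3: pos = 2, count = 9
After iteration 4: pos = 3, count = 12
Loop ends.

Final answer: 12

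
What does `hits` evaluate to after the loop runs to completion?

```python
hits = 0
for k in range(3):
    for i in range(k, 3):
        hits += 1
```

Let's trace through this code step by step.

Initialize: hits = 0
Entering loop: for k in range(3):
After iteration 1: k = 0, hits = 3
After iteration 2: k = 1, hits = 5
After iteration 3: k = 2, hits = 6
Loop ends.

Final answer: 6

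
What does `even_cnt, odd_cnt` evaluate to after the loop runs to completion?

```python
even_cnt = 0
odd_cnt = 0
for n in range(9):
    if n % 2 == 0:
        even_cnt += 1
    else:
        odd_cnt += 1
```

Let's trace through this code step by step.

Initialize: even_cnt = 0
Initialize: odd_cnt = 0
Entering loop: for n in range(9):
After iteration 1: n = 0, even_cnt = 1, odd_cnt = 0
After iteration 2: n = 1, even_cnt = 1, odd_cnt = 1
After iteration 3: n = 2, even_cnt = 2, odd_cnt = 1
After iteration 4: n = 3, even_cnt = 2, odd_cnt = 2
After iteration 5: n = 4, even_cnt = 3, odd_cnt = 2
After iteration 6: n = 5, even_cnt = 3, odd_cnt = 3
After iteration 7: n = 6, even_cnt = 4, odd_cnt = 3
After iteration 8: n = 7, even_cnt = 4, odd_cnt = 4
After iteration 9: n = 8, even_cnt = 5, odd_cnt = 4
Loop ends.

Final answer: 5, 4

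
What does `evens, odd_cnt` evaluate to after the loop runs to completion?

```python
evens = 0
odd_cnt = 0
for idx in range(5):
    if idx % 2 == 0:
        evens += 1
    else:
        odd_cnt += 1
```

Let's trace through this code step by step.

Initialize: evens = 0
Initialize: odd_cnt = 0
Entering loop: for idx in range(5):
After iteration 1: idx = 0, evens = 1, odd_cnt = 0
After iteration 2: idx = 1, evens = 1, odd_cnt = 1
After iteration 3: idx = 2, evens = 2, odd_cnt = 1
After iteration 4: idx = 3, evens = 2, odd_cnt = 2
After iteration 5: idx = 4, evens = 3, odd_cnt = 2
Loop ends.

Final answer: 3, 2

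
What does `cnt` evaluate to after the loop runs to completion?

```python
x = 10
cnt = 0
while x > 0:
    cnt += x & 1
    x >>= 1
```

Let's trace through this code step by step.

Initialize: x = 10
Initialize: cnt = 0
Entering loop: while x > 0:
After iteration 1: x = 5, cnt = 0
After iteration 2: x = 2, cnt = 1
After iteration 3: x = 1, cnt = 1
After iteration 4: x = 0, cnt = 2
Loop ends.

Final answer: 2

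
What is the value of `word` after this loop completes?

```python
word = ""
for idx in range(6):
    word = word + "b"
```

Let's trace through this code step by step.

Initialize: word = ''
Entering loop: for idx in range(6):
After iteration 1: idx = 0, word = 'b'
After iteration 2: idx = 1, word = 'bb'
After iteration 3: idx = 2, word = 'bbb'
After iteration 4: idx = 3, word = 'bbbb'
After iteration 5: idx = 4, word = 'bbbbb'
After iteration 6: idx = 5, word = 'bbbbbb'
Loop ends.

Final answer: 'bbbbbb'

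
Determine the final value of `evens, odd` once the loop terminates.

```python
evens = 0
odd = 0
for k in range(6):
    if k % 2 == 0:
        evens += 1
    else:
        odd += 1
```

Let's trace through this code step by step.

Initialize: evens = 0
Initialize: odd = 0
Entering loop: for k in range(6):
After iteration 1: k = 0, evens = 1, odd = 0
After iteration 2: k = 1, evens = 1, odd = 1
After iteration 3: k = 2, evens = 2, odd = 1
After iteration 4: k = 3, evens = 2, odd = 2
After iteration 5: k = 4, evens = 3, odd = 2
After iteration 6: k = 5, evens = 3, odd = 3
Loop ends.

Final answer: 3, 3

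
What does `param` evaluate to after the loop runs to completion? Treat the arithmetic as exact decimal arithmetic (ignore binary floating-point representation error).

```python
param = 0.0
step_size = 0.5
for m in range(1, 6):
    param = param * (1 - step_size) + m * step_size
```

Let's trace through this code step by step.

Initialize: param = 0.0
Initialize: step_size = 0.5
Entering loop: for m in range(1, 6):
After iteration 1: m = 1, param = 0.5
After iteration 2: m = 2, param = 1.25
After iteration 3: m = 3, param = 2.125
After iteration 4: m = 4, param = 3.0625
After iteration 5: m = 5, param = 4.03125
Loop ends.

Final answer: 4.03125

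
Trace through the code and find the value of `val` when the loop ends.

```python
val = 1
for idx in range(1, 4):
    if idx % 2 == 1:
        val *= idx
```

Let's trace through this code step by step.

Initialize: val = 1
Entering loop: for idx in range(1, 4):
After iteration 1: idx = 1, val = 1
After iteration 2: idx = 2, val = 1
After iteration 3: idx = 3, val = 3
Loop ends.

Final answer: 3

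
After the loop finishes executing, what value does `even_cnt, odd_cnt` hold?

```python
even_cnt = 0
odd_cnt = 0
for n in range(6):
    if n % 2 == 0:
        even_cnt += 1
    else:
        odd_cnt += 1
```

Let's trace through this code step by step.

Initialize: even_cnt = 0
Initialize: odd_cnt = 0
Entering loop: for n in range(6):
After iteration 1: n = 0, even_cnt = 1, odd_cnt = 0
After iteration 2: n = 1, even_cnt = 1, odd_cnt = 1
After iteration 3: n = 2, even_cnt = 2, odd_cnt = 1
After iteration 4: n = 3, even_cnt = 2, odd_cnt = 2
After iteration 5: n = 4, even_cnt = 3, odd_cnt = 2
After iteration 6: n = 5, even_cnt = 3, odd_cnt = 3
Loop ends.

Final answer: 3, 3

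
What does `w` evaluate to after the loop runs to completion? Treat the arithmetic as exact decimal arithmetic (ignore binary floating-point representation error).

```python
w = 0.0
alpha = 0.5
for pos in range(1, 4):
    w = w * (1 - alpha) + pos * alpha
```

Let's trace through this code step by step.

Initialize: w = 0.0
Initialize: alpha = 0.5
Entering loop: for pos in range(1, 4):
After iteration 1: pos = 1, w = 0.5
After iteration 2: pos = 2, w = 1.25
After iteration 3: pos = 3, w = 2.125
Loop ends.

Final answer: 2.125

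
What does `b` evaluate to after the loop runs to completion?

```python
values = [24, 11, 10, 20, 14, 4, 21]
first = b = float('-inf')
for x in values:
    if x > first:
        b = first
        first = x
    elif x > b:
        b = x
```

Let's trace through this code step by step.

Initialize: values = [24, 11, 10, 20, 14, 4, 21]
Initialize: first = -inf
Initialize: b = -inf
Entering loop: for x in values:
After iteration 1: x = 24, first = 24, b = -inf
After iteration 2: x = 11, first = 24, b = 11
After iteration 3: x = 10, first = 24, b = 11
After iteration 4: x = 20, first = 24, b = 20
After iteration 5: x = 14, first = 24, b = 20
After iteration 6: x = 4, first = 24, b = 20
After iteration 7: x = 21, first = 24, b = 21
Loop ends.

Final answer: 21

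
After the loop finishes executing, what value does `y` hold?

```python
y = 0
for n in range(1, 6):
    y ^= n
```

Let's trace through this code step by step.

Initialize: y = 0
Entering loop: for n in range(1, 6):
After iteration 1: n = 1, y = 1
After iteration 2: n = 2, y = 3
After iteration 3: n = 3, y = 0
After iteration 4: n = 4, y = 4
After iteration 5: n = 5, y = 1
Loop ends.

Final answer: 1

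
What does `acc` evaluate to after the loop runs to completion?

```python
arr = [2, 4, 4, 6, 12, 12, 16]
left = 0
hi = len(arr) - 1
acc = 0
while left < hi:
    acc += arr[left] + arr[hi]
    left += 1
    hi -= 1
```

Let's trace through this code step by step.

Initialize: arr = [2, 4, 4, 6, 12, 12, 16]
Initialize: left = 0
Initialize: hi = 6
Initialize: acc = 0
Entering loop: while left < hi:
After iteration 1: left = 1, hi = 5, acc = 18
After iteration 2: left = 2, hi = 4, acc = 34
After iteration 3: left = 3, hi = 3, acc = 50
Loop ends.

Final answer: 50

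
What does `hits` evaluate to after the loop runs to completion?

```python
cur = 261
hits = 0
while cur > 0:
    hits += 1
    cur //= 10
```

Let's trace through this code step by step.

Initialize: cur = 261
Initialize: hits = 0
Entering loop: while cur > 0:
After iteration 1: cur = 26, hits = 1
After iteration 2: cur = 2, hits = 2
After iteration 3: cur = 0, hits = 3
Loop ends.

Final answer: 3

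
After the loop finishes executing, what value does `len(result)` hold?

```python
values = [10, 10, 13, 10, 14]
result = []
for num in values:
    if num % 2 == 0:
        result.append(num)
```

Let's trace through this code step by step.

Initialize: values = [10, 10, 13, 10, 14]
Initialize: result = []
Entering loop: for num in values:
After iteration 1: num = 10, result = [10]
After iteration 2: num = 10, result = [10, 10]
After iteration 3: num = 13, result = [10, 10]
After iteration 4: num = 10, result = [10, 10, 10]
After iteration 5: num = 14, result = [10, 10, 10, 14]
Loop ends.
len(result) = 4

Final answer: 4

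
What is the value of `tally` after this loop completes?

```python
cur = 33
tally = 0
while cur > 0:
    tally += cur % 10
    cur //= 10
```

Let's trace through this code step by step.

Initialize: cur = 33
Initialize: tally = 0
Entering loop: while cur > 0:
After iteration 1: cur = 3, tally = 3
After iteration 2: cur = 0, tally = 6
Loop ends.

Final answer: 6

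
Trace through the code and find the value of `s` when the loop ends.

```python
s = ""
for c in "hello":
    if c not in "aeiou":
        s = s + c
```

Let's trace through this code step by step.

Initialize: s = ''
Entering loop: for c in "hello":
After iteration 1: c = 'h', s = 'h'
After iteration 2: c = 'e', s = 'h'
After iteration 3: c = 'l', s = 'hl'
After iteration 4: c = 'l', s = 'hll'
After iteration 5: c = 'o', s = 'hll'
Loop ends.

Final answer: 'hll'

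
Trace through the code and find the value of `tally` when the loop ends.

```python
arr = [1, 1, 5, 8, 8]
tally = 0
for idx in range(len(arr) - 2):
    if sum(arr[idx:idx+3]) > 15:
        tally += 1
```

Let's trace through this code step by step.

Initialize: arr = [1, 1, 5, 8, 8]
Initialize: tally = 0
Entering loop: for idx in range(len(arr) - 2):
After iteration 1: idx = 0, tally = 0
After iteration 2: idx = 1, tally = 0
After iteration 3: idx = 2, tally = 1
Loop ends.

Final answer: 1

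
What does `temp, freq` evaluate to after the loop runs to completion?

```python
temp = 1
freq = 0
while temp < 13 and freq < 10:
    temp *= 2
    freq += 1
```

Let's trace through this code step by step.

Initialize: temp = 1
Initialize: freq = 0
Entering loop: while temp < 13 and freq < 10:
After iteration 1: temp = 2, freq = 1
After iteration 2: temp = 4, freq = 2
After iteration 3: temp = 8, freq = 3
After iteration 4: temp = 16, freq = 4
Loop ends.

Final answer: 16, 4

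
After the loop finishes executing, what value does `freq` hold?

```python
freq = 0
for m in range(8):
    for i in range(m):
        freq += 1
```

Let's trace through this code step by step.

Initialize: freq = 0
Entering loop: for m in range(8):
After iteration 1: m = 0, freq = 0
After iteration 2: m = 1, freq = 1, i = 0
After iteration 3: m = 2, freq = 3, i = 1
After iteration 4: m = 3, freq = 6, i = 2
After iteration 5: m = 4, freq = 10, i = 3
After iteration 6: m = 5, freq = 15, i = 4
After iteration 7: m = 6, freq = 21, i = 5
After iteration 8: m = 7, freq = 28, i = 6
Loop ends.

Final answer: 28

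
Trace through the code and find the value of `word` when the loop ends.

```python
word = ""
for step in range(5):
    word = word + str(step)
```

Let's trace through this code step by step.

Initialize: word = ''
Entering loop: for step in range(5):
After iteration 1: step = 0, word = '0'
After iteration 2: step = 1, word = '01'
After iteration 3: step = 2, word = '012'
After iteration 4: step = 3, word = '0123'
After iteration 5: step = 4, word = '01234'
Loop ends.

Final answer: '01234'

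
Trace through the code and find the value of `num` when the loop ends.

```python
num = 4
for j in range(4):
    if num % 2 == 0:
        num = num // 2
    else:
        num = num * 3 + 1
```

Let's trace through this code step by step.

Initialize: num = 4
Entering loop: for j in range(4):
After iteration 1: j = 0, num = 2
After iteration 2: j = 1, num = 1
After iteration 3: j = 2, num = 4
After iteration 4: j = 3, num = 2
Loop ends.

Final answer: 2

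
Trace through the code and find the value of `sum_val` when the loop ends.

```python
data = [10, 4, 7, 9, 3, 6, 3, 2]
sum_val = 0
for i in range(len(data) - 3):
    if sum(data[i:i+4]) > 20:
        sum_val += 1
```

Let's trace through this code step by step.

Initialize: data = [10, 4, 7, 9, 3, 6, 3, 2]
Initialize: sum_val = 0
Entering loop: for i in range(len(data) - 3):
After iteration 1: i = 0, sum_val = 1
After iteration 2: i = 1, sum_val = 2
After iteration 3: i = 2, sum_val = 3
After iteration 4: i = 3, sum_val = 4
After iteration 5: i = 4, sum_val = 4
Loop ends.

Final answer: 4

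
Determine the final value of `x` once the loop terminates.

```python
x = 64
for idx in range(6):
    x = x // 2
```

Let's trace through this code step by step.

Initialize: x = 64
Entering loop: for idx in range(6):
After iteration 1: idx = 0, x = 32
After iteration 2: idx = 1, x = 16
After iteration 3: idx = 2, x = 8
After iteration 4: idx = 3, x = 4
After iteration 5: idx = 4, x = 2
After iteration 6: idx = 5, x = 1
Loop ends.

Final answer: 1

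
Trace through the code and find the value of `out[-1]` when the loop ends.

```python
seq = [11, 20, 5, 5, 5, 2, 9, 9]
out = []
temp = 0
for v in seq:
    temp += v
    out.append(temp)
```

Let's trace through this code step by step.

Initialize: seq = [11, 20, 5, 5, 5, 2, 9, 9]
Initialize: out = []
Initialize: temp = 0
Entering loop: for v in seq:
After iteration 1: v = 11, out = [11], temp = 11
After iteration 2: v = 20, out = [11, 31], temp = 31
After iteration 3: v = 5, out = [11, 31, 36], temp = 36
After iteration 4: v = 5, out = [11, 31, 36, 41], temp = 41
After iteration 5: v = 5, out = [11, 31, 36, 41, 46], temp = 46
After iteration 6: v = 2, out = [11, 31, 36, 41, 46, 48], temp = 48
After iteration 7: v = 9, out = [11, 31, 36, 41, 46, 48, 57], temp = 57
After iteration 8: v = 9, out = [11, 31, 36, 41, 46, 48, 57, 66], temp = 66
Loop ends.
out[-1] = 66

Final answer: 66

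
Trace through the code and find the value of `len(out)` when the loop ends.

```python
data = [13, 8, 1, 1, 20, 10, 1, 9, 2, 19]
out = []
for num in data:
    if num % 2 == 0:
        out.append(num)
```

Let's trace through this code step by step.

Initialize: data = [13, 8, 1, 1, 20, 10, 1, 9, 2, 19]
Initialize: out = []
Entering loop: for num in data:
After iteration 1: num = 13, out = []
After iteration 2: num = 8, out = [8]
After iteration 3: num = 1, out = [8]
After iteration 4: num = 1, out = [8]
After iteration 5: num = 20, out = [8, 20]
After iteration 6: num = 10, out = [8, 20, 10]
After iteration 7: num = 1, out = [8, 20, 10]
After iteration 8: num = 9, out = [8, 20, 10]
After iteration 9: num = 2, out = [8, 20, 10, 2]
After iteration 10: num = 19, out = [8, 20, 10, 2]
Loop ends.
len(out) = 4

Final answer: 4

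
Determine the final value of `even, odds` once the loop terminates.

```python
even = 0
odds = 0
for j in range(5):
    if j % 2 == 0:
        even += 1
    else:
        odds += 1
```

Let's trace through this code step by step.

Initialize: even = 0
Initialize: odds = 0
Entering loop: for j in range(5):
After iteration 1: j = 0, even = 1, odds = 0
After iteration 2: j = 1, even = 1, odds = 1
After iteration 3: j = 2, even = 2, odds = 1
After iteration 4: j = 3, even = 2, odds = 2
After iteration 5: j = 4, even = 3, odds = 2
Loop ends.

Final answer: 3, 2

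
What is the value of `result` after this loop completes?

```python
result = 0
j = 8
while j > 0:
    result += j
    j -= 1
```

Let's trace through this code step by step.

Initialize: result = 0
Initialize: j = 8
Entering loop: while j > 0:
After iteration 1: result = 8, j = 7
After iteration 2: result = 15, j = 6
After iteration 3: result = 21, j = 5
After iteration 4: result = 26, j = 4
After iteration 5: result = 30, j = 3
After iteration 6: result = 33, j = 2
After iteration 7: result = 35, j = 1
After iteration 8: result = 36, j = 0
Loop ends.

Final answer: 36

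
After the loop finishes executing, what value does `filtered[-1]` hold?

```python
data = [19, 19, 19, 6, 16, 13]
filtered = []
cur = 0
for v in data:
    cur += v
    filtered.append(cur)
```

Let's trace through this code step by step.

Initialize: data = [19, 19, 19, 6, 16, 13]
Initialize: filtered = []
Initialize: cur = 0
Entering loop: for v in data:
After iteration 1: v = 19, filtered = [19], cur = 19
After iteration 2: v = 19, filtered = [19, 38], cur = 38
After iteration 3: v = 19, filtered = [19, 38, 57], cur = 57
After iteration 4: v = 6, filtered = [19, 38, 57, 63], cur = 63
After iteration 5: v = 16, filtered = [19, 38, 57, 63, 79], cur = 79
After iteration 6: v = 13, filtered = [19, 38, 57, 63, 79, 92], cur = 92
Loop ends.
filtered[-1] = 92

Final answer: 92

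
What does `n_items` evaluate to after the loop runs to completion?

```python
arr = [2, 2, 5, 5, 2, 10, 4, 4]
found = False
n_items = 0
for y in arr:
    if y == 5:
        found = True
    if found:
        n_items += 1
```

Let's trace through this code step by step.

Initialize: arr = [2, 2, 5, 5, 2, 10, 4, 4]
Initialize: found = False
Initialize: n_items = 0
Entering loop: for y in arr:
After iteration 1: y = 2, found = False, n_items = 0
After iteration 2: y = 2, found = False, n_items = 0
After iteration 3: y = 5, found = True, n_items = 1
After iteration 4: y = 5, found = True, n_items = 2
After iteration 5: y = 2, found = True, n_items = 3
After iteration 6: y = 10, found = True, n_items = 4
After iteration 7: y = 4, found = True, n_items = 5
After iteration 8: y = 4, found = True, n_items = 6
Loop ends.

Final answer: 6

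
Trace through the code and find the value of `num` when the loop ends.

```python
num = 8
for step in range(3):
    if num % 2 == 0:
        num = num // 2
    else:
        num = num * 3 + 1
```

Let's trace through this code step by step.

Initialize: num = 8
Entering loop: for step in range(3):
After iteration 1: step = 0, num = 4
After iteration 2: step = 1, num = 2
After iteration 3: step = 2, num = 1
Loop ends.

Final answer: 1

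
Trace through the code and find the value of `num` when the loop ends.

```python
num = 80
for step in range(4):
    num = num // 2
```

Let's trace through this code step by step.

Initialize: num = 80
Entering loop: for step in range(4):
After iteration 1: step = 0, num = 40
After iteration 2: step = 1, num = 20
After iteration 3: step = 2, num = 10
After iteration 4: step = 3, num = 5
Loop ends.

Final answer: 5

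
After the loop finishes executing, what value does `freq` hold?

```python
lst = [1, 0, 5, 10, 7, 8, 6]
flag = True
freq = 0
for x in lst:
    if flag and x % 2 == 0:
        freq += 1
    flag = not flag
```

Let's trace through this code step by step.

Initialize: lst = [1, 0, 5, 10, 7, 8, 6]
Initialize: flag = True
Initialize: freq = 0
Entering loop: for x in lst:
After iteration 1: x = 1, flag = False, freq = 0
After iteration 2: x = 0, flag = True, freq = 0
After iteration 3: x = 5, flag = False, freq = 0
After iteration 4: x = 10, flag = True, freq = 0
After iteration 5: x = 7, flag = False, freq = 0
After iteration 6: x = 8, flag = True, freq = 0
After iteration 7: x = 6, flag = False, freq = 1
Loop ends.

Final answer: 1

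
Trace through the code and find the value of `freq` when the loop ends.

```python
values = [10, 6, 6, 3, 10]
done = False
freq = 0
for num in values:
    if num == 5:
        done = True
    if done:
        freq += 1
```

Let's trace through this code step by step.

Initialize: values = [10, 6, 6, 3, 10]
Initialize: done = False
Initialize: freq = 0
Entering loop: for num in values:
After iteration 1: num = 10, freq = 0
After iteration 2: num = 6, freq = 0
After iteration 3: num = 6, freq = 0
After iteration 4: num = 3, freq = 0
After iteration 5: num = 10, freq = 0
Loop ends.

Final answer: 0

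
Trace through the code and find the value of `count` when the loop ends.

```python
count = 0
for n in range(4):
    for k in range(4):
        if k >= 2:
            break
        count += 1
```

Let's trace through this code step by step.

Initialize: count = 0
Entering loop: for n in range(4):
After iteration 1: n = 0, count = 2
After iteration 2: n = 1, count = 4
After iteration 3: n = 2, count = 6
After iteration 4: n = 3, count = 8
Loop ends.

Final answer: 8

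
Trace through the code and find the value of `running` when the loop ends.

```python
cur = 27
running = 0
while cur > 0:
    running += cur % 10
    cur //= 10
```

Let's trace through this code step by step.

Initialize: cur = 27
Initialize: running = 0
Entering loop: while cur > 0:
After iteration 1: cur = 2, running = 7
After iteration 2: cur = 0, running = 9
Loop ends.

Final answer: 9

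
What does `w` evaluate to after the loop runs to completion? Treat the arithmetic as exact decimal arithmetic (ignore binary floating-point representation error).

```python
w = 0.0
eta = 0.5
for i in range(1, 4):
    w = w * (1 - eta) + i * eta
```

Let's trace through this code step by step.

Initialize: w = 0.0
Initialize: eta = 0.5
Entering loop: for i in range(1, 4):
After iteration 1: i = 1, w = 0.5
After iteration 2: i = 2, w = 1.25
After iteration 3: i = 3, w = 2.125
Loop ends.

Final answer: 2.125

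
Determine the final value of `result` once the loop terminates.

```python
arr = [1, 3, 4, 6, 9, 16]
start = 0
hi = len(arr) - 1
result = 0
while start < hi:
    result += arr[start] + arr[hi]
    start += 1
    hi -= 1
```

Let's trace through this code step by step.

Initialize: arr = [1, 3, 4, 6, 9, 16]
Initialize: start = 0
Initialize: hi = 5
Initialize: result = 0
Entering loop: while start < hi:
After iteration 1: start = 1, hi = 4, result = 17
After iteration 2: start = 2, hi = 3, result = 29
After iteration 3: start = 3, hi = 2, result = 39
Loop ends.

Final answer: 39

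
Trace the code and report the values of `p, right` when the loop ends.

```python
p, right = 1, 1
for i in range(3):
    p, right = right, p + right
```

Let's trace through this code step by step.

Initialize: p = 1
Initialize: right = 1
Entering loop: for i in range(3):
After iteration 1: i = 0, p = 1, right = 2
After iteration 2: i = 1, p = 2, right = 3
After iteration 3: i = 2, p = 3, right = 5
Loop ends.

Final answer: 3, 5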